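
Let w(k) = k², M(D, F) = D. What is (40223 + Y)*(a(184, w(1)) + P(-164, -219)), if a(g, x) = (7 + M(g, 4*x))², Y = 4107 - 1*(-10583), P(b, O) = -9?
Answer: 2002786936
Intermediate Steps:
Y = 14690 (Y = 4107 + 10583 = 14690)
a(g, x) = (7 + g)²
(40223 + Y)*(a(184, w(1)) + P(-164, -219)) = (40223 + 14690)*((7 + 184)² - 9) = 54913*(191² - 9) = 54913*(36481 - 9) = 54913*36472 = 2002786936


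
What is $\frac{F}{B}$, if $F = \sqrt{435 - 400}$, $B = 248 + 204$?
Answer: $\frac{\sqrt{35}}{452} \approx 0.013089$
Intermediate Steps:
$B = 452$
$F = \sqrt{35} \approx 5.9161$
$\frac{F}{B} = \frac{\sqrt{35}}{452}$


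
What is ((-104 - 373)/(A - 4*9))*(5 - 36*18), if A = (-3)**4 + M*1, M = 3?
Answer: 102237/16 ≈ 6389.8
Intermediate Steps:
A = 84 (A = (-3)**4 + 3*1 = 81 + 3 = 84)
((-104 - 373)/(A - 4*9))*(5 - 36*18) = ((-104 - 373)/(84 - 4*9))*(5 - 36*18) = (-477/(84 - 36))*(5 - 648) = -477/48*(-643) = -477*1/48*(-643) = -159/16*(-643) = 102237/16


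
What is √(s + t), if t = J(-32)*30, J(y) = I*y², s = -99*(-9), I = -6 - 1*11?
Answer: I*√521349 ≈ 722.04*I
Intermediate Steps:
I = -17 (I = -6 - 11 = -17)
s = 891
J(y) = -17*y²
t = -522240 (t = -17*(-32)²*30 = -17*1024*30 = -17408*30 = -522240)
√(s + t) = √(891 - 522240) = √(-521349) = I*√521349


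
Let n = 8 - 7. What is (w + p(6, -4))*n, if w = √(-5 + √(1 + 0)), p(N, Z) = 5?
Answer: 5 + 2*I ≈ 5.0 + 2.0*I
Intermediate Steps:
n = 1
w = 2*I (w = √(-5 + √1) = √(-5 + 1) = √(-4) = 2*I ≈ 2.0*I)
(w + p(6, -4))*n = (2*I + 5)*1 = (5 + 2*I)*1 = 5 + 2*I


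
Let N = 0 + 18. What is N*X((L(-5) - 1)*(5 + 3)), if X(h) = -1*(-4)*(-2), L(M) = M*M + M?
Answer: -144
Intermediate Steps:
L(M) = M + M**2 (L(M) = M**2 + M = M + M**2)
N = 18
X(h) = -8 (X(h) = 4*(-2) = -8)
N*X((L(-5) - 1)*(5 + 3)) = 18*(-8) = -144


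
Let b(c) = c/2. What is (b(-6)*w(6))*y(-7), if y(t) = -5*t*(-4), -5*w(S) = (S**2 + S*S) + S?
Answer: -6552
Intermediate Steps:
b(c) = c/2 (b(c) = c*(1/2) = c/2)
w(S) = -2*S**2/5 - S/5 (w(S) = -((S**2 + S*S) + S)/5 = -((S**2 + S**2) + S)/5 = -(2*S**2 + S)/5 = -(S + 2*S**2)/5 = -2*S**2/5 - S/5)
y(t) = 20*t
(b(-6)*w(6))*y(-7) = (((1/2)*(-6))*(-1/5*6*(1 + 2*6)))*(20*(-7)) = -(-3)*6*(1 + 12)/5*(-140) = -(-3)*6*13/5*(-140) = -3*(-78/5)*(-140) = (234/5)*(-140) = -6552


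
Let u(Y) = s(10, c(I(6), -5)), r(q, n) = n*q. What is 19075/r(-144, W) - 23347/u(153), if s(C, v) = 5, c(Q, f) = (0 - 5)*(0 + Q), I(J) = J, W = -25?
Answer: -3358153/720 ≈ -4664.1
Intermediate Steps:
c(Q, f) = -5*Q
u(Y) = 5
19075/r(-144, W) - 23347/u(153) = 19075/((-25*(-144))) - 23347/5 = 19075/3600 - 23347*⅕ = 19075*(1/3600) - 23347/5 = 763/144 - 23347/5 = -3358153/720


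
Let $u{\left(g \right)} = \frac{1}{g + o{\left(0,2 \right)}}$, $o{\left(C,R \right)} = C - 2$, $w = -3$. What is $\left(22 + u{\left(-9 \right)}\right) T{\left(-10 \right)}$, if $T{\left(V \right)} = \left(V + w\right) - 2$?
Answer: $- \frac{3615}{11} \approx -328.64$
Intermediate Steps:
$T{\left(V \right)} = -5 + V$ ($T{\left(V \right)} = \left(V - 3\right) - 2 = \left(-3 + V\right) - 2 = -5 + V$)
$o{\left(C,R \right)} = -2 + C$
$u{\left(g \right)} = \frac{1}{-2 + g}$ ($u{\left(g \right)} = \frac{1}{g + \left(-2 + 0\right)} = \frac{1}{g - 2} = \frac{1}{-2 + g}$)
$\left(22 + u{\left(-9 \right)}\right) T{\left(-10 \right)} = \left(22 + \frac{1}{-2 - 9}\right) \left(-5 - 10\right) = \left(22 + \frac{1}{-11}\right) \left(-15\right) = \left(22 - \frac{1}{11}\right) \left(-15\right) = \frac{241}{11} \left(-15\right) = - \frac{3615}{11}$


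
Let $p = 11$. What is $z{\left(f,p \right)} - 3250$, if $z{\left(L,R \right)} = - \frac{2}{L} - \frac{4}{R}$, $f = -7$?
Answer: $- \frac{250256}{77} \approx -3250.1$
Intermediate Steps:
$z{\left(L,R \right)} = - \frac{4}{R} - \frac{2}{L}$
$z{\left(f,p \right)} - 3250 = \left(- \frac{4}{11} - \frac{2}{-7}\right) - 3250 = \left(\left(-4\right) \frac{1}{11} - - \frac{2}{7}\right) - 3250 = \left(- \frac{4}{11} + \frac{2}{7}\right) - 3250 = - \frac{6}{77} - 3250 = - \frac{250256}{77}$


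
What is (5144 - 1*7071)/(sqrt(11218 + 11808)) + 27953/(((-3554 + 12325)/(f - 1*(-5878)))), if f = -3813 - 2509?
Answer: -12411132/8771 - 1927*sqrt(23026)/23026 ≈ -1427.7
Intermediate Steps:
f = -6322
(5144 - 1*7071)/(sqrt(11218 + 11808)) + 27953/(((-3554 + 12325)/(f - 1*(-5878)))) = (5144 - 1*7071)/(sqrt(11218 + 11808)) + 27953/(((-3554 + 12325)/(-6322 - 1*(-5878)))) = (5144 - 7071)/(sqrt(23026)) + 27953/((8771/(-6322 + 5878))) = -1927*sqrt(23026)/23026 + 27953/((8771/(-444))) = -1927*sqrt(23026)/23026 + 27953/((8771*(-1/444))) = -1927*sqrt(23026)/23026 + 27953/(-8771/444) = -1927*sqrt(23026)/23026 + 27953*(-444/8771) = -1927*sqrt(23026)/23026 - 12411132/8771 = -12411132/8771 - 1927*sqrt(23026)/23026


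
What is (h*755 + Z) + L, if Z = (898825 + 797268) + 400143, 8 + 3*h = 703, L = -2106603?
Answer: 493624/3 ≈ 1.6454e+5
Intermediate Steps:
h = 695/3 (h = -8/3 + (⅓)*703 = -8/3 + 703/3 = 695/3 ≈ 231.67)
Z = 2096236 (Z = 1696093 + 400143 = 2096236)
(h*755 + Z) + L = ((695/3)*755 + 2096236) - 2106603 = (524725/3 + 2096236) - 2106603 = 6813433/3 - 2106603 = 493624/3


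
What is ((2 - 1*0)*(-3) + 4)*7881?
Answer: -15762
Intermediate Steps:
((2 - 1*0)*(-3) + 4)*7881 = ((2 + 0)*(-3) + 4)*7881 = (2*(-3) + 4)*7881 = (-6 + 4)*7881 = -2*7881 = -15762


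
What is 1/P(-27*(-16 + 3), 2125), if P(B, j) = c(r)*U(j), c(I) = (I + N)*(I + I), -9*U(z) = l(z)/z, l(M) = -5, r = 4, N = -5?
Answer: -3825/8 ≈ -478.13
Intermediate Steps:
U(z) = 5/(9*z) (U(z) = -(-5)/(9*z) = 5/(9*z))
c(I) = 2*I*(-5 + I) (c(I) = (I - 5)*(I + I) = (-5 + I)*(2*I) = 2*I*(-5 + I))
P(B, j) = -40/(9*j) (P(B, j) = (2*4*(-5 + 4))*(5/(9*j)) = (2*4*(-1))*(5/(9*j)) = -40/(9*j))
1/P(-27*(-16 + 3), 2125) = 1/(-40/9/2125) = 1/(-40/9*1/2125) = 1/(-8/3825) = -3825/8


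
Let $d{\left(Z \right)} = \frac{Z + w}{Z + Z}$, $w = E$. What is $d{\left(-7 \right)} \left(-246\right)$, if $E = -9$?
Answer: $- \frac{1968}{7} \approx -281.14$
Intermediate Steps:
$w = -9$
$d{\left(Z \right)} = \frac{-9 + Z}{2 Z}$ ($d{\left(Z \right)} = \frac{Z - 9}{Z + Z} = \frac{-9 + Z}{2 Z}$)
$d{\left(-7 \right)} \left(-246\right) = \frac{-9 - 7}{2 \left(-7\right)} \left(-246\right) = \frac{1}{2} \left(- \frac{1}{7}\right) \left(-16\right) \left(-246\right) = \frac{8}{7} \left(-246\right) = - \frac{1968}{7}$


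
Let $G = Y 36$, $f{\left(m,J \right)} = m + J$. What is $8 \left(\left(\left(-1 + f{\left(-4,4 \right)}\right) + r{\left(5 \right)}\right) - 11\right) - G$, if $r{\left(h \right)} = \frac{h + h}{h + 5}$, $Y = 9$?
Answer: $-412$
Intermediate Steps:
$f{\left(m,J \right)} = J + m$
$r{\left(h \right)} = \frac{2 h}{5 + h}$
$G = 324$ ($G = 9 \cdot 36 = 324$)
$8 \left(\left(\left(-1 + f{\left(-4,4 \right)}\right) + r{\left(5 \right)}\right) - 11\right) - G = 8 \left(\left(\left(-1 + \left(4 - 4\right)\right) + 2 \cdot 5 \frac{1}{5 + 5}\right) - 11\right) - 324 = 8 \left(\left(\left(-1 + 0\right) + 2 \cdot 5 \cdot \frac{1}{10}\right) - 11\right) - 324 = 8 \left(\left(-1 + 2 \cdot 5 \cdot \frac{1}{10}\right) - 11\right) - 324 = 8 \left(\left(-1 + 1\right) - 11\right) - 324 = 8 \left(0 - 11\right) - 324 = 8 \left(-11\right) - 324 = -88 - 324 = -412$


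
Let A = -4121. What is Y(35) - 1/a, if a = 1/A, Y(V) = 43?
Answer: 4164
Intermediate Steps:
a = -1/4121 (a = 1/(-4121) = -1/4121 ≈ -0.00024266)
Y(35) - 1/a = 43 - 1/(-1/4121) = 43 - 1*(-4121) = 43 + 4121 = 4164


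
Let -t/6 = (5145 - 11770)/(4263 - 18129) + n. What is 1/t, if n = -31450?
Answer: 2311/436079075 ≈ 5.2995e-6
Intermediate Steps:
t = 436079075/2311 (t = -6*((5145 - 11770)/(4263 - 18129) - 31450) = -6*(-6625/(-13866) - 31450) = -6*(-6625*(-1/13866) - 31450) = -6*(6625/13866 - 31450) = -6*(-436079075/13866) = 436079075/2311 ≈ 1.8870e+5)
1/t = 1/(436079075/2311) = 2311/436079075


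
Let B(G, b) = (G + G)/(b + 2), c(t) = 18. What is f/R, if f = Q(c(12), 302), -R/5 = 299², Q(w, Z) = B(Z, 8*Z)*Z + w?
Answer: -112966/540429045 ≈ -0.00020903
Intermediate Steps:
B(G, b) = 2*G/(2 + b) (B(G, b) = (2*G)/(2 + b) = 2*G/(2 + b))
Q(w, Z) = w + 2*Z²/(2 + 8*Z) (Q(w, Z) = (2*Z/(2 + 8*Z))*Z + w = 2*Z²/(2 + 8*Z) + w = w + 2*Z²/(2 + 8*Z))
R = -447005 (R = -5*299² = -5*89401 = -447005)
f = 112966/1209 (f = (302² + 18*(1 + 4*302))/(1 + 4*302) = (91204 + 18*(1 + 1208))/(1 + 1208) = (91204 + 18*1209)/1209 = (91204 + 21762)/1209 = (1/1209)*112966 = 112966/1209 ≈ 93.438)
f/R = (112966/1209)/(-447005) = (112966/1209)*(-1/447005) = -112966/540429045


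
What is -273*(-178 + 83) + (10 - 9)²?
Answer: 25936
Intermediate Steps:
-273*(-178 + 83) + (10 - 9)² = -273*(-95) + 1² = 25935 + 1 = 25936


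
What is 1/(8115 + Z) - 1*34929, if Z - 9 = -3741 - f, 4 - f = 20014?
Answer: -852023096/24393 ≈ -34929.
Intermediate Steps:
f = -20010 (f = 4 - 1*20014 = 4 - 20014 = -20010)
Z = 16278 (Z = 9 + (-3741 - 1*(-20010)) = 9 + (-3741 + 20010) = 9 + 16269 = 16278)
1/(8115 + Z) - 1*34929 = 1/(8115 + 16278) - 1*34929 = 1/24393 - 34929 = -852023096/24393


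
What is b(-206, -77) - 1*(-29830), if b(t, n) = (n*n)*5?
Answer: 59475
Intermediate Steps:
b(t, n) = 5*n² (b(t, n) = n²*5 = 5*n²)
b(-206, -77) - 1*(-29830) = 5*(-77)² - 1*(-29830) = 5*5929 + 29830 = 29645 + 29830 = 59475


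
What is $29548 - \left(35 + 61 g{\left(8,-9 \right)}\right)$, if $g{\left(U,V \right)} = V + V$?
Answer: $30611$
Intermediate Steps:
$g{\left(U,V \right)} = 2 V$
$29548 - \left(35 + 61 g{\left(8,-9 \right)}\right) = 29548 - \left(35 + 61 \cdot 2 \left(-9\right)\right) = 29548 - -1063 = 29548 + \left(1098 - 35\right) = 29548 + 1063 = 30611$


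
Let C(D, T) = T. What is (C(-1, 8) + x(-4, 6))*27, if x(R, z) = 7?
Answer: 405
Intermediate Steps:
(C(-1, 8) + x(-4, 6))*27 = (8 + 7)*27 = 15*27 = 405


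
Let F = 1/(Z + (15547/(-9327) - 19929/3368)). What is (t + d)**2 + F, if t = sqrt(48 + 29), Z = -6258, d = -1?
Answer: 15352154534490/196822896767 - 2*sqrt(77) ≈ 60.450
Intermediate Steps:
F = -31413336/196822896767 (F = 1/(-6258 + (15547/(-9327) - 19929/3368)) = 1/(-6258 + (15547*(-1/9327) - 19929*1/3368)) = 1/(-6258 + (-15547/9327 - 19929/3368)) = 1/(-6258 - 238240079/31413336) = 1/(-196822896767/31413336) = -31413336/196822896767 ≈ -0.00015960)
t = sqrt(77) ≈ 8.7750
(t + d)**2 + F = (sqrt(77) - 1)**2 - 31413336/196822896767 = (-1 + sqrt(77))**2 - 31413336/196822896767 = -31413336/196822896767 + (-1 + sqrt(77))**2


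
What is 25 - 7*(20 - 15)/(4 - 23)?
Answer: 510/19 ≈ 26.842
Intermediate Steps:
25 - 7*(20 - 15)/(4 - 23) = 25 - 35/(-19) = 25 - 35*(-1)/19 = 25 - 7*(-5/19) = 25 + 35/19 = 510/19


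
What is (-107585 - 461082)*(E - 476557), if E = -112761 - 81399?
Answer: 381414624239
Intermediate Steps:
E = -194160
(-107585 - 461082)*(E - 476557) = (-107585 - 461082)*(-194160 - 476557) = -568667*(-670717) = 381414624239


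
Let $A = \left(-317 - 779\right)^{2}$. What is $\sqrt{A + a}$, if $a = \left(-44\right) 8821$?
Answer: $2 \sqrt{203273} \approx 901.72$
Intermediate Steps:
$a = -388124$
$A = 1201216$ ($A = \left(-1096\right)^{2} = 1201216$)
$\sqrt{A + a} = \sqrt{1201216 - 388124} = \sqrt{813092} = 2 \sqrt{203273}$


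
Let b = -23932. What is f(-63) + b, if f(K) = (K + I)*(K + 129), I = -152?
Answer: -38122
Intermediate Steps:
f(K) = (-152 + K)*(129 + K) (f(K) = (K - 152)*(K + 129) = (-152 + K)*(129 + K))
f(-63) + b = (-19608 + (-63)² - 23*(-63)) - 23932 = (-19608 + 3969 + 1449) - 23932 = -14190 - 23932 = -38122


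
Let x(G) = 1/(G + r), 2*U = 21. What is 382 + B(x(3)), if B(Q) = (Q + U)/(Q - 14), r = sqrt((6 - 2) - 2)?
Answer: 982719/2578 + 49*sqrt(2)/2578 ≈ 381.22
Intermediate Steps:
U = 21/2 (U = (1/2)*21 = 21/2 ≈ 10.500)
r = sqrt(2) (r = sqrt(4 - 2) = sqrt(2) ≈ 1.4142)
x(G) = 1/(G + sqrt(2))
B(Q) = (21/2 + Q)/(-14 + Q) (B(Q) = (Q + 21/2)/(Q - 14) = (21/2 + Q)/(-14 + Q))
382 + B(x(3)) = 382 + (21/2 + 1/(3 + sqrt(2)))/(-14 + 1/(3 + sqrt(2)))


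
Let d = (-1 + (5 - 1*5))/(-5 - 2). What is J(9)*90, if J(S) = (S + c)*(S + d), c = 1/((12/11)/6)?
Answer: 83520/7 ≈ 11931.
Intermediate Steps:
d = ⅐ (d = (-1 + (5 - 5))/(-7) = (-1 + 0)*(-⅐) = -1*(-⅐) = ⅐ ≈ 0.14286)
c = 11/2 (c = 1/((12*(1/11))*(⅙)) = 1/((12/11)*(⅙)) = 1/(2/11) = 11/2 ≈ 5.5000)
J(S) = (⅐ + S)*(11/2 + S) (J(S) = (S + 11/2)*(S + ⅐) = (11/2 + S)*(⅐ + S) = (⅐ + S)*(11/2 + S))
J(9)*90 = (11/14 + 9² + (79/14)*9)*90 = (11/14 + 81 + 711/14)*90 = (928/7)*90 = 83520/7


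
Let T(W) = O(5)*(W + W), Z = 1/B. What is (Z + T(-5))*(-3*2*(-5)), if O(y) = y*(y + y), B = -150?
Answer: -75001/5 ≈ -15000.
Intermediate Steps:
Z = -1/150 (Z = 1/(-150) = -1/150 ≈ -0.0066667)
O(y) = 2*y² (O(y) = y*(2*y) = 2*y²)
T(W) = 100*W (T(W) = (2*5²)*(W + W) = (2*25)*(2*W) = 50*(2*W) = 100*W)
(Z + T(-5))*(-3*2*(-5)) = (-1/150 + 100*(-5))*(-3*2*(-5)) = (-1/150 - 500)*(-6*(-5)) = -75001/150*30 = -75001/5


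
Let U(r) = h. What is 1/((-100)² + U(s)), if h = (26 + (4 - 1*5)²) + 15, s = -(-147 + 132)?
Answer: 1/10042 ≈ 9.9582e-5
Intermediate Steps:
s = 15 (s = -1*(-15) = 15)
h = 42 (h = (26 + (4 - 5)²) + 15 = (26 + (-1)²) + 15 = (26 + 1) + 15 = 27 + 15 = 42)
U(r) = 42
1/((-100)² + U(s)) = 1/((-100)² + 42) = 1/(10000 + 42) = 1/10042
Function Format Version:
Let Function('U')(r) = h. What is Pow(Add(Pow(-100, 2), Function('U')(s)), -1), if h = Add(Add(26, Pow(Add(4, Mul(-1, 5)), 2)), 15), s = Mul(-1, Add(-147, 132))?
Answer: Rational(1, 10042) ≈ 9.9582e-5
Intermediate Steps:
s = 15 (s = Mul(-1, -15) = 15)
h = 42 (h = Add(Add(26, Pow(Add(4, -5), 2)), 15) = Add(Add(26, Pow(-1, 2)), 15) = Add(Add(26, 1), 15) = Add(27, 15) = 42)
Function('U')(r) = 42
Pow(Add(Pow(-100, 2), Function('U')(s)), -1) = Pow(Add(Pow(-100, 2), 42), -1) = Pow(Add(10000, 42), -1) = Pow(10042, -1) = Rational(1, 10042)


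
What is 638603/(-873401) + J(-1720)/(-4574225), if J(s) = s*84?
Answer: -558984966239/799026537845 ≈ -0.69958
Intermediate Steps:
J(s) = 84*s
638603/(-873401) + J(-1720)/(-4574225) = 638603/(-873401) + (84*(-1720))/(-4574225) = 638603*(-1/873401) - 144480*(-1/4574225) = -638603/873401 + 28896/914845 = -558984966239/799026537845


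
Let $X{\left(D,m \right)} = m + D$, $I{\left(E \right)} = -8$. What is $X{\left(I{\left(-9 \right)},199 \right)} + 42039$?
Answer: $42230$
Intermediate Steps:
$X{\left(D,m \right)} = D + m$
$X{\left(I{\left(-9 \right)},199 \right)} + 42039 = \left(-8 + 199\right) + 42039 = 191 + 42039 = 42230$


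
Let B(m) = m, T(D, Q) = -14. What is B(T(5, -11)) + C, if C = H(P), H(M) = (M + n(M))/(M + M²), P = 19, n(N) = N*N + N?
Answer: -259/20 ≈ -12.950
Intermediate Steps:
n(N) = N + N² (n(N) = N² + N = N + N²)
H(M) = (M + M*(1 + M))/(M + M²)
C = 21/20 (C = (2 + 19)/(1 + 19) = 21/20 ≈ 1.0500)
B(T(5, -11)) + C = -14 + 21/20 = -259/20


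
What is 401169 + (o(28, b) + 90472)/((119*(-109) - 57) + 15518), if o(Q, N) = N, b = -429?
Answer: 999000853/2490 ≈ 4.0121e+5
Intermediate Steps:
401169 + (o(28, b) + 90472)/((119*(-109) - 57) + 15518) = 401169 + (-429 + 90472)/((119*(-109) - 57) + 15518) = 401169 + 90043/((-12971 - 57) + 15518) = 401169 + 90043/(-13028 + 15518) = 401169 + 90043/2490 = 999000853/2490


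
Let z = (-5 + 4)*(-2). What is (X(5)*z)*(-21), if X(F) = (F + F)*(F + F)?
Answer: -4200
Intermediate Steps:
X(F) = 4*F² (X(F) = (2*F)*(2*F) = 4*F²)
z = 2 (z = -1*(-2) = 2)
(X(5)*z)*(-21) = ((4*5²)*2)*(-21) = ((4*25)*2)*(-21) = (100*2)*(-21) = 200*(-21) = -4200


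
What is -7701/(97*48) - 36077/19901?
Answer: -107077371/30886352 ≈ -3.4668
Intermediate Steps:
-7701/(97*48) - 36077/19901 = -7701/4656 - 36077*1/19901 = -7701*1/4656 - 36077/19901 = -2567/1552 - 36077/19901 = -107077371/30886352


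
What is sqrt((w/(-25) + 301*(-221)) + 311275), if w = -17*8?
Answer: sqrt(6118986)/5 ≈ 494.73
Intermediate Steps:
w = -136
sqrt((w/(-25) + 301*(-221)) + 311275) = sqrt((-136/(-25) + 301*(-221)) + 311275) = sqrt((-136*(-1/25) - 66521) + 311275) = sqrt((136/25 - 66521) + 311275) = sqrt(-1662889/25 + 311275) = sqrt(6118986/25) = sqrt(6118986)/5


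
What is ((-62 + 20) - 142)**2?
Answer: 33856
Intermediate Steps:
((-62 + 20) - 142)**2 = (-42 - 142)**2 = (-184)**2 = 33856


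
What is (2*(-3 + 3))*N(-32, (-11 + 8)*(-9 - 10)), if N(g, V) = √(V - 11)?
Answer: 0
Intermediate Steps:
N(g, V) = √(-11 + V)
(2*(-3 + 3))*N(-32, (-11 + 8)*(-9 - 10)) = (2*(-3 + 3))*√(-11 + (-11 + 8)*(-9 - 10)) = (2*0)*√(-11 - 3*(-19)) = 0*√(-11 + 57) = 0*√46 = 0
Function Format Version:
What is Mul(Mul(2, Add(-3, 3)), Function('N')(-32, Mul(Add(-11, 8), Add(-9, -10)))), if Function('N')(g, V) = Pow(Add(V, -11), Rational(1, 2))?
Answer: 0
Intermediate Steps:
Function('N')(g, V) = Pow(Add(-11, V), Rational(1, 2))
Mul(Mul(2, Add(-3, 3)), Function('N')(-32, Mul(Add(-11, 8), Add(-9, -10)))) = Mul(Mul(2, Add(-3, 3)), Pow(Add(-11, Mul(Add(-11, 8), Add(-9, -10))), Rational(1, 2))) = Mul(Mul(2, 0), Pow(Add(-11, Mul(-3, -19)), Rational(1, 2))) = Mul(0, Pow(Add(-11, 57), Rational(1, 2))) = Mul(0, Pow(46, Rational(1, 2))) = 0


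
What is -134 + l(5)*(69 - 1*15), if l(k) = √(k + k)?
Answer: -134 + 54*√10 ≈ 36.763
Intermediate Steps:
l(k) = √2*√k (l(k) = √(2*k) = √2*√k)
-134 + l(5)*(69 - 1*15) = -134 + (√2*√5)*(69 - 1*15) = -134 + √10*(69 - 15) = -134 + √10*54 = -134 + 54*√10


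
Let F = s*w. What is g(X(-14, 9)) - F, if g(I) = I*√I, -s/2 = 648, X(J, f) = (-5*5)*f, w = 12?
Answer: 15552 - 3375*I ≈ 15552.0 - 3375.0*I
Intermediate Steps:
X(J, f) = -25*f
s = -1296 (s = -2*648 = -1296)
g(I) = I^(3/2)
F = -15552 (F = -1296*12 = -15552)
g(X(-14, 9)) - F = (-25*9)^(3/2) - 1*(-15552) = (-225)^(3/2) + 15552 = -3375*I + 15552 = 15552 - 3375*I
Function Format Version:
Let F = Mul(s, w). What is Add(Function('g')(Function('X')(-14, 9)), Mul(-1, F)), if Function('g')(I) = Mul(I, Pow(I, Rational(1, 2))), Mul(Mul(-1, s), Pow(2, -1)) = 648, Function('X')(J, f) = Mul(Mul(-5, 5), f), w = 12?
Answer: Add(15552, Mul(-3375, I)) ≈ Add(15552., Mul(-3375.0, I))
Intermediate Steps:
Function('X')(J, f) = Mul(-25, f)
s = -1296 (s = Mul(-2, 648) = -1296)
Function('g')(I) = Pow(I, Rational(3, 2))
F = -15552 (F = Mul(-1296, 12) = -15552)
Add(Function('g')(Function('X')(-14, 9)), Mul(-1, F)) = Add(Pow(Mul(-25, 9), Rational(3, 2)), Mul(-1, -15552)) = Add(Pow(-225, Rational(3, 2)), 15552) = Add(Mul(-3375, I), 15552) = Add(15552, Mul(-3375, I))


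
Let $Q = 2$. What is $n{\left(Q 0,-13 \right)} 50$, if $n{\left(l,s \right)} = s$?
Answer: $-650$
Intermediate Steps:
$n{\left(Q 0,-13 \right)} 50 = \left(-13\right) 50 = -650$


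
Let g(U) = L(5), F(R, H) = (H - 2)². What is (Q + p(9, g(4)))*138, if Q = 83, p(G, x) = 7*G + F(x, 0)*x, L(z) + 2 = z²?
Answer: 32844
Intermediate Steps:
F(R, H) = (-2 + H)²
L(z) = -2 + z²
g(U) = 23 (g(U) = -2 + 5² = -2 + 25 = 23)
p(G, x) = 4*x + 7*G (p(G, x) = 7*G + (-2 + 0)²*x = 7*G + (-2)²*x = 7*G + 4*x = 4*x + 7*G)
(Q + p(9, g(4)))*138 = (83 + (4*23 + 7*9))*138 = (83 + (92 + 63))*138 = (83 + 155)*138 = 238*138 = 32844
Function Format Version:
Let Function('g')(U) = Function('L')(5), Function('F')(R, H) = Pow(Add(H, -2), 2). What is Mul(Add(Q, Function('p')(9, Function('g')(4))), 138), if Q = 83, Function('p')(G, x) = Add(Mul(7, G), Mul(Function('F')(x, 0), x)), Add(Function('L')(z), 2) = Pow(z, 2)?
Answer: 32844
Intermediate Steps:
Function('F')(R, H) = Pow(Add(-2, H), 2)
Function('L')(z) = Add(-2, Pow(z, 2))
Function('g')(U) = 23 (Function('g')(U) = Add(-2, Pow(5, 2)) = Add(-2, 25) = 23)
Function('p')(G, x) = Add(Mul(4, x), Mul(7, G)) (Function('p')(G, x) = Add(Mul(7, G), Mul(Pow(Add(-2, 0), 2), x)) = Add(Mul(7, G), Mul(Pow(-2, 2), x)) = Add(Mul(7, G), Mul(4, x)) = Add(Mul(4, x), Mul(7, G)))
Mul(Add(Q, Function('p')(9, Function('g')(4))), 138) = Mul(Add(83, Add(Mul(4, 23), Mul(7, 9))), 138) = Mul(Add(83, Add(92, 63)), 138) = Mul(Add(83, 155), 138) = Mul(238, 138) = 32844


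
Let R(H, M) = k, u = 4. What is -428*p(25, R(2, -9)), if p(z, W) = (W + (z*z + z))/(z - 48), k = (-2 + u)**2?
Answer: 279912/23 ≈ 12170.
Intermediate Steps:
k = 4 (k = (-2 + 4)**2 = 2**2 = 4)
R(H, M) = 4
p(z, W) = (W + z + z**2)/(-48 + z) (p(z, W) = (W + (z**2 + z))/(-48 + z) = (W + (z + z**2))/(-48 + z) = (W + z + z**2)/(-48 + z))
-428*p(25, R(2, -9)) = -428*(4 + 25 + 25**2)/(-48 + 25) = -428*(4 + 25 + 625)/(-23) = -(-428)*654/23 = -428*(-654/23) = 279912/23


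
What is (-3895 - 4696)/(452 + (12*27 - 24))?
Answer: -8591/752 ≈ -11.424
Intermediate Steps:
(-3895 - 4696)/(452 + (12*27 - 24)) = -8591/(452 + (324 - 24)) = -8591/(452 + 300) = -8591/752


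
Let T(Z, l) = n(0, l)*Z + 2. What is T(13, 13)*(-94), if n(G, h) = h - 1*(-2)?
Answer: -18518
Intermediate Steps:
n(G, h) = 2 + h (n(G, h) = h + 2 = 2 + h)
T(Z, l) = 2 + Z*(2 + l) (T(Z, l) = (2 + l)*Z + 2 = Z*(2 + l) + 2 = 2 + Z*(2 + l))
T(13, 13)*(-94) = (2 + 13*(2 + 13))*(-94) = (2 + 13*15)*(-94) = (2 + 195)*(-94) = 197*(-94) = -18518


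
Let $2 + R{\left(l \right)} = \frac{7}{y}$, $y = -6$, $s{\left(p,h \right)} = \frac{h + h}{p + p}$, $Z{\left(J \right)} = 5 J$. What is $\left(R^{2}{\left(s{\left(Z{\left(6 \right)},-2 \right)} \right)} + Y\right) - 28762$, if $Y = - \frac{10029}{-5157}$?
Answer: $- \frac{21965021}{764} \approx -28750.0$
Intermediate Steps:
$s{\left(p,h \right)} = \frac{h}{p}$ ($s{\left(p,h \right)} = \frac{2 h}{2 p} = 2 h \frac{1}{2 p} = \frac{h}{p}$)
$Y = \frac{3343}{1719}$ ($Y = \left(-10029\right) \left(- \frac{1}{5157}\right) = \frac{3343}{1719} \approx 1.9447$)
$R{\left(l \right)} = - \frac{19}{6}$ ($R{\left(l \right)} = -2 + \frac{7}{-6} = -2 + 7 \left(- \frac{1}{6}\right) = -2 - \frac{7}{6} = - \frac{19}{6}$)
$\left(R^{2}{\left(s{\left(Z{\left(6 \right)},-2 \right)} \right)} + Y\right) - 28762 = \left(\left(- \frac{19}{6}\right)^{2} + \frac{3343}{1719}\right) - 28762 = \left(\frac{361}{36} + \frac{3343}{1719}\right) - 28762 = \frac{9147}{764} - 28762 = - \frac{21965021}{764}$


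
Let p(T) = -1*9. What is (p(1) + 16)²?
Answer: 49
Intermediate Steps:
p(T) = -9
(p(1) + 16)² = (-9 + 16)² = 7² = 49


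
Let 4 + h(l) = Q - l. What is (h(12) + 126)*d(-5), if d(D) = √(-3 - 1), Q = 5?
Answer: 230*I ≈ 230.0*I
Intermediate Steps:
d(D) = 2*I (d(D) = √(-4) = 2*I)
h(l) = 1 - l (h(l) = -4 + (5 - l) = 1 - l)
(h(12) + 126)*d(-5) = ((1 - 1*12) + 126)*(2*I) = ((1 - 12) + 126)*(2*I) = (-11 + 126)*(2*I) = 115*(2*I) = 230*I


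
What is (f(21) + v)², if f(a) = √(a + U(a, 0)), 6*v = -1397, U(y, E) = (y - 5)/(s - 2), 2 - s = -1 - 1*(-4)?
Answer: 1952173/36 - 1397*√141/9 ≈ 52384.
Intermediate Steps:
s = -1 (s = 2 - (-1 - 1*(-4)) = 2 - (-1 + 4) = 2 - 1*3 = 2 - 3 = -1)
U(y, E) = 5/3 - y/3 (U(y, E) = (y - 5)/(-1 - 2) = (-5 + y)/(-3) = (-5 + y)*(-⅓) = 5/3 - y/3)
v = -1397/6 (v = (⅙)*(-1397) = -1397/6 ≈ -232.83)
f(a) = √(5/3 + 2*a/3) (f(a) = √(a + (5/3 - a/3)) = √(5/3 + 2*a/3))
(f(21) + v)² = (√(15 + 6*21)/3 - 1397/6)² = (√(15 + 126)/3 - 1397/6)² = (√141/3 - 1397/6)² = (-1397/6 + √141/3)²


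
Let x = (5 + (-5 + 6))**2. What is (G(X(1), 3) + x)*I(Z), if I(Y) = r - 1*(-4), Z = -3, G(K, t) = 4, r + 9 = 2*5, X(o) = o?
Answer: 200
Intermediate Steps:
r = 1 (r = -9 + 2*5 = -9 + 10 = 1)
x = 36 (x = (5 + 1)**2 = 6**2 = 36)
I(Y) = 5 (I(Y) = 1 - 1*(-4) = 1 + 4 = 5)
(G(X(1), 3) + x)*I(Z) = (4 + 36)*5 = 40*5 = 200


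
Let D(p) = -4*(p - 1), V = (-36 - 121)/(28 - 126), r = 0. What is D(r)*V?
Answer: 314/49 ≈ 6.4082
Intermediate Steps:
V = 157/98 (V = -157/(-98) = -157*(-1/98) = 157/98 ≈ 1.6020)
D(p) = 4 - 4*p (D(p) = -4*(-1 + p) = 4 - 4*p)
D(r)*V = (4 - 4*0)*(157/98) = (4 + 0)*(157/98) = 4*(157/98) = 314/49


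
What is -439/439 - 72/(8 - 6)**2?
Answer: -19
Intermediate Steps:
-439/439 - 72/(8 - 6)**2 = -439*1/439 - 72/(2**2) = -1 - 72/4 = -1 - 72*1/4 = -1 - 18 = -19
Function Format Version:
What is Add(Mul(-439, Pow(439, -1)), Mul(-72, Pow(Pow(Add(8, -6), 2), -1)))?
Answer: -19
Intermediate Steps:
Add(Mul(-439, Pow(439, -1)), Mul(-72, Pow(Pow(Add(8, -6), 2), -1))) = Add(Mul(-439, Rational(1, 439)), Mul(-72, Pow(Pow(2, 2), -1))) = Add(-1, Mul(-72, Pow(4, -1))) = Add(-1, Mul(-72, Rational(1, 4))) = Add(-1, -18) = -19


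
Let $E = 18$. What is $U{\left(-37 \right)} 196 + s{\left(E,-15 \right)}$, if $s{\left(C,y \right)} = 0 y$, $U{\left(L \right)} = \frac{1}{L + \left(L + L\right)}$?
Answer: $- \frac{196}{111} \approx -1.7658$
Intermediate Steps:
$U{\left(L \right)} = \frac{1}{3 L}$ ($U{\left(L \right)} = \frac{1}{L + 2 L} = \frac{1}{3 L}$)
$s{\left(C,y \right)} = 0$
$U{\left(-37 \right)} 196 + s{\left(E,-15 \right)} = \frac{1}{3 \left(-37\right)} 196 + 0 = \frac{1}{3} \left(- \frac{1}{37}\right) 196 + 0 = \left(- \frac{1}{111}\right) 196 + 0 = - \frac{196}{111} + 0 = - \frac{196}{111}$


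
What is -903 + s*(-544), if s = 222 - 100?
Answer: -67271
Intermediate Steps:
s = 122
-903 + s*(-544) = -903 + 122*(-544) = -903 - 66368 = -67271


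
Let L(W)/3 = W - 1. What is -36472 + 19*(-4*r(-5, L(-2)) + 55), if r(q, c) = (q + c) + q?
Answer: -33983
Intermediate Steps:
L(W) = -3 + 3*W (L(W) = 3*(W - 1) = 3*(-1 + W) = -3 + 3*W)
r(q, c) = c + 2*q (r(q, c) = (c + q) + q = c + 2*q)
-36472 + 19*(-4*r(-5, L(-2)) + 55) = -36472 + 19*(-4*((-3 + 3*(-2)) + 2*(-5)) + 55) = -36472 + 19*(-4*((-3 - 6) - 10) + 55) = -36472 + 19*(-4*(-9 - 10) + 55) = -36472 + 19*(-4*(-19) + 55) = -36472 + 19*(76 + 55) = -36472 + 19*131 = -36472 + 2489 = -33983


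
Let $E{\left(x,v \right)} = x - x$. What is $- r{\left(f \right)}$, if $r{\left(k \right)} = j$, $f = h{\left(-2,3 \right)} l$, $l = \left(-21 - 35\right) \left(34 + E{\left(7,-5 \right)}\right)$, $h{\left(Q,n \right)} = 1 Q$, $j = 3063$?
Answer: $-3063$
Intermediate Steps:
$h{\left(Q,n \right)} = Q$
$E{\left(x,v \right)} = 0$
$l = -1904$ ($l = \left(-21 - 35\right) \left(34 + 0\right) = \left(-56\right) 34 = -1904$)
$f = 3808$ ($f = \left(-2\right) \left(-1904\right) = 3808$)
$r{\left(k \right)} = 3063$
$- r{\left(f \right)} = \left(-1\right) 3063 = -3063$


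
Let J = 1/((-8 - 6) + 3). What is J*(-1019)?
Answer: 1019/11 ≈ 92.636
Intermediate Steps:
J = -1/11 (J = 1/(-14 + 3) = 1/(-11) = -1/11 ≈ -0.090909)
J*(-1019) = -1/11*(-1019) = 1019/11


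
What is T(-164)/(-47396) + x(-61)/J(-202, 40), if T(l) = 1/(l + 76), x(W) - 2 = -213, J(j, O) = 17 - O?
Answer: 880048951/95929504 ≈ 9.1739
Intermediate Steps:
x(W) = -211 (x(W) = 2 - 213 = -211)
T(l) = 1/(76 + l)
T(-164)/(-47396) + x(-61)/J(-202, 40) = 1/((76 - 164)*(-47396)) - 211/(17 - 1*40) = -1/47396/(-88) - 211/(17 - 40) = -1/88*(-1/47396) - 211/(-23) = 1/4170848 - 211*(-1/23) = 1/4170848 + 211/23 = 880048951/95929504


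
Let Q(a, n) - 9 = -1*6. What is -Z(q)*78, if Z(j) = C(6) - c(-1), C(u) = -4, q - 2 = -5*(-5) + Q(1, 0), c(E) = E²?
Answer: 390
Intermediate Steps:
Q(a, n) = 3 (Q(a, n) = 9 - 1*6 = 9 - 6 = 3)
q = 30 (q = 2 + (-5*(-5) + 3) = 2 + (25 + 3) = 2 + 28 = 30)
Z(j) = -5 (Z(j) = -4 - 1*(-1)² = -4 - 1*1 = -4 - 1 = -5)
-Z(q)*78 = -(-5)*78 = -1*(-390) = 390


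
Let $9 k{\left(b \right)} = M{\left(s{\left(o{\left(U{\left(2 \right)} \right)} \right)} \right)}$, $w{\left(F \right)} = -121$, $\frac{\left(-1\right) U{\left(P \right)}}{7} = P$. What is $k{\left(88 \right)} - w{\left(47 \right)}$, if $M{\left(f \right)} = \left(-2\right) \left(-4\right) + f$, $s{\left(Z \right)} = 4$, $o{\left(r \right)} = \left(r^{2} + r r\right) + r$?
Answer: $\frac{367}{3} \approx 122.33$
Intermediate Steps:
$U{\left(P \right)} = - 7 P$
$o{\left(r \right)} = r + 2 r^{2}$ ($o{\left(r \right)} = \left(r^{2} + r^{2}\right) + r = 2 r^{2} + r = r + 2 r^{2}$)
$M{\left(f \right)} = 8 + f$
$k{\left(b \right)} = \frac{4}{3}$ ($k{\left(b \right)} = \frac{8 + 4}{9} = \frac{1}{9} \cdot 12 = \frac{4}{3}$)
$k{\left(88 \right)} - w{\left(47 \right)} = \frac{4}{3} - -121 = \frac{4}{3} + 121 = \frac{367}{3}$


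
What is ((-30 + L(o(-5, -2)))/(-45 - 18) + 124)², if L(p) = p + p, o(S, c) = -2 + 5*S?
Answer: 141376/9 ≈ 15708.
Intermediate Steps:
L(p) = 2*p
((-30 + L(o(-5, -2)))/(-45 - 18) + 124)² = ((-30 + 2*(-2 + 5*(-5)))/(-45 - 18) + 124)² = ((-30 + 2*(-2 - 25))/(-63) + 124)² = ((-30 + 2*(-27))*(-1/63) + 124)² = ((-30 - 54)*(-1/63) + 124)² = (-84*(-1/63) + 124)² = (4/3 + 124)² = (376/3)² = 141376/9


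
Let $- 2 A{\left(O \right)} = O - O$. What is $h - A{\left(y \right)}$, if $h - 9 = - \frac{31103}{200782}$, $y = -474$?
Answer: $\frac{1775935}{200782} \approx 8.8451$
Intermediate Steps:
$h = \frac{1775935}{200782}$ ($h = 9 - \frac{31103}{200782} = \frac{1775935}{200782} \approx 8.8451$)
$A{\left(O \right)} = 0$ ($A{\left(O \right)} = - \frac{O - O}{2} = \left(- \frac{1}{2}\right) 0 = 0$)
$h - A{\left(y \right)} = \frac{1775935}{200782} - 0 = \frac{1775935}{200782} + 0 = \frac{1775935}{200782}$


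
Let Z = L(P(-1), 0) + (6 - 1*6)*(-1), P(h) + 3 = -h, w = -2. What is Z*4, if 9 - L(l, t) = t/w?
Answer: 36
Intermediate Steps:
P(h) = -3 - h
L(l, t) = 9 + t/2 (L(l, t) = 9 - t/(-2) = 9 - t*(-1)/2 = 9 - (-1)*t/2 = 9 + t/2)
Z = 9 (Z = (9 + (1/2)*0) + (6 - 1*6)*(-1) = (9 + 0) + (6 - 6)*(-1) = 9 + 0*(-1) = 9 + 0 = 9)
Z*4 = 9*4 = 36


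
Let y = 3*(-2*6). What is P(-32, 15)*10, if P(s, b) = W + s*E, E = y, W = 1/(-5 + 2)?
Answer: 34550/3 ≈ 11517.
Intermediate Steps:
W = -⅓ (W = 1/(-3) = -⅓ ≈ -0.33333)
y = -36 (y = 3*(-12) = -36)
E = -36
P(s, b) = -⅓ - 36*s (P(s, b) = -⅓ + s*(-36) = -⅓ - 36*s)
P(-32, 15)*10 = (-⅓ - 36*(-32))*10 = (-⅓ + 1152)*10 = (3455/3)*10 = 34550/3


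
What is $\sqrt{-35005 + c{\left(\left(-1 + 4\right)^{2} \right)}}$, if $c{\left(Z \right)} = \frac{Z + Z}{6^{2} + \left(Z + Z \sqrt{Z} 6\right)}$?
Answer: $\frac{3 i \sqrt{2057511}}{23} \approx 187.1 i$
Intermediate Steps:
$c{\left(Z \right)} = \frac{2 Z}{36 + Z + 6 Z^{\frac{3}{2}}}$ ($c{\left(Z \right)} = \frac{2 Z}{36 + \left(Z + Z^{\frac{3}{2}} \cdot 6\right)} = \frac{2 Z}{36 + \left(Z + 6 Z^{\frac{3}{2}}\right)} = \frac{2 Z}{36 + Z + 6 Z^{\frac{3}{2}}}$)
$\sqrt{-35005 + c{\left(\left(-1 + 4\right)^{2} \right)}} = \sqrt{-35005 + \frac{2 \left(-1 + 4\right)^{2}}{36 + \left(-1 + 4\right)^{2} + 6 \left(\left(-1 + 4\right)^{2}\right)^{\frac{3}{2}}}} = \sqrt{-35005 + \frac{2 \cdot 3^{2}}{36 + 3^{2} + 6 \left(3^{2}\right)^{\frac{3}{2}}}} = \sqrt{-35005 + 2 \cdot 9 \frac{1}{36 + 9 + 6 \cdot 9^{\frac{3}{2}}}} = \sqrt{-35005 + 2 \cdot 9 \frac{1}{36 + 9 + 6 \cdot 27}} = \sqrt{-35005 + 2 \cdot 9 \frac{1}{36 + 9 + 162}} = \sqrt{-35005 + 2 \cdot 9 \cdot \frac{1}{207}} = \sqrt{-35005 + \frac{2}{23}} = \sqrt{- \frac{805113}{23}} = \frac{3 i \sqrt{2057511}}{23}$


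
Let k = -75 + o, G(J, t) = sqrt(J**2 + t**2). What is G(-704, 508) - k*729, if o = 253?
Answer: -129762 + 4*sqrt(47105) ≈ -1.2889e+5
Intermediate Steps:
k = 178 (k = -75 + 253 = 178)
G(-704, 508) - k*729 = sqrt((-704)**2 + 508**2) - 178*729 = sqrt(495616 + 258064) - 1*129762 = sqrt(753680) - 129762 = 4*sqrt(47105) - 129762 = -129762 + 4*sqrt(47105)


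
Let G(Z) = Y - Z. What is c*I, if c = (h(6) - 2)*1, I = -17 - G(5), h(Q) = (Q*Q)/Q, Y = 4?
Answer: -64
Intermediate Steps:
G(Z) = 4 - Z
h(Q) = Q (h(Q) = Q²/Q = Q)
I = -16 (I = -17 - (4 - 1*5) = -17 - (4 - 5) = -17 - 1*(-1) = -17 + 1 = -16)
c = 4 (c = (6 - 2)*1 = 4*1 = 4)
c*I = 4*(-16) = -64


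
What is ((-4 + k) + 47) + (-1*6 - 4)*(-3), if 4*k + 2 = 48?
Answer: 169/2 ≈ 84.500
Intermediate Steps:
k = 23/2 (k = -1/2 + (1/4)*48 = -1/2 + 12 = 23/2 ≈ 11.500)
((-4 + k) + 47) + (-1*6 - 4)*(-3) = ((-4 + 23/2) + 47) + (-1*6 - 4)*(-3) = (15/2 + 47) + (-6 - 4)*(-3) = 109/2 - 10*(-3) = 109/2 + 30 = 169/2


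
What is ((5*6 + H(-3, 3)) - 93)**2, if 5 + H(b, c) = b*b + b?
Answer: 3844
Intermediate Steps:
H(b, c) = -5 + b + b**2 (H(b, c) = -5 + (b*b + b) = -5 + (b**2 + b) = -5 + (b + b**2) = -5 + b + b**2)
((5*6 + H(-3, 3)) - 93)**2 = ((5*6 + (-5 - 3 + (-3)**2)) - 93)**2 = ((30 + (-5 - 3 + 9)) - 93)**2 = ((30 + 1) - 93)**2 = (31 - 93)**2 = (-62)**2 = 3844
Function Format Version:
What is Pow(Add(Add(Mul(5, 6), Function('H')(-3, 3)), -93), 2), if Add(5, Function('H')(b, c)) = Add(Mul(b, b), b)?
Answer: 3844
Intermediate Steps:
Function('H')(b, c) = Add(-5, b, Pow(b, 2)) (Function('H')(b, c) = Add(-5, Add(Mul(b, b), b)) = Add(-5, Add(Pow(b, 2), b)) = Add(-5, Add(b, Pow(b, 2))) = Add(-5, b, Pow(b, 2)))
Pow(Add(Add(Mul(5, 6), Function('H')(-3, 3)), -93), 2) = Pow(Add(Add(Mul(5, 6), Add(-5, -3, Pow(-3, 2))), -93), 2) = Pow(Add(Add(30, Add(-5, -3, 9)), -93), 2) = Pow(Add(Add(30, 1), -93), 2) = Pow(Add(31, -93), 2) = Pow(-62, 2) = 3844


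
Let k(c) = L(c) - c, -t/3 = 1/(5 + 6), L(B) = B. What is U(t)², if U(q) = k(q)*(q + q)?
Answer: 0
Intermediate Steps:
t = -3/11 (t = -3/(5 + 6) = -3/11 ≈ -0.27273)
k(c) = 0 (k(c) = c - c = 0)
U(q) = 0 (U(q) = 0*(q + q) = 0*(2*q) = 0)
U(t)² = 0² = 0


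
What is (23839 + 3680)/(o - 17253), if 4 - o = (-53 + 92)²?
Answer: -27519/18770 ≈ -1.4661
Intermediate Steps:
o = -1517 (o = 4 - (-53 + 92)² = 4 - 1*39² = 4 - 1*1521 = 4 - 1521 = -1517)
(23839 + 3680)/(o - 17253) = (23839 + 3680)/(-1517 - 17253) = 27519/(-18770) = 27519*(-1/18770) = -27519/18770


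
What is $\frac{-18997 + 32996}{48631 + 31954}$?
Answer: $\frac{13999}{80585} \approx 0.17372$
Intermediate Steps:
$\frac{-18997 + 32996}{48631 + 31954} = \frac{13999}{80585}$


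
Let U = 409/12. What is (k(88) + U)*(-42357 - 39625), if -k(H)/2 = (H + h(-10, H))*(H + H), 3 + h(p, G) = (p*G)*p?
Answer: 1538385302521/6 ≈ 2.5640e+11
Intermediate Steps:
h(p, G) = -3 + G*p² (h(p, G) = -3 + (p*G)*p = -3 + (G*p)*p = -3 + G*p²)
k(H) = -4*H*(-3 + 101*H) (k(H) = -2*(H + (-3 + H*(-10)²))*(H + H) = -2*(H + (-3 + H*100))*2*H = -2*(H + (-3 + 100*H))*2*H = -2*(-3 + 101*H)*2*H = -4*H*(-3 + 101*H))
U = 409/12 (U = (1/12)*409 = 409/12 ≈ 34.083)
(k(88) + U)*(-42357 - 39625) = (4*88*(3 - 101*88) + 409/12)*(-42357 - 39625) = (4*88*(3 - 8888) + 409/12)*(-81982) = (4*88*(-8885) + 409/12)*(-81982) = (-3127520 + 409/12)*(-81982) = -37529831/12*(-81982) = 1538385302521/6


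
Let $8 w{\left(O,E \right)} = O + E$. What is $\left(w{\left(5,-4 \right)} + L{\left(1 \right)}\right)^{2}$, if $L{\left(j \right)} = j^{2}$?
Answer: $\frac{81}{64} \approx 1.2656$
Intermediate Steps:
$w{\left(O,E \right)} = \frac{E}{8} + \frac{O}{8}$ ($w{\left(O,E \right)} = \frac{O + E}{8} = \frac{E + O}{8} = \frac{E}{8} + \frac{O}{8}$)
$\left(w{\left(5,-4 \right)} + L{\left(1 \right)}\right)^{2} = \left(\left(\frac{1}{8} \left(-4\right) + \frac{1}{8} \cdot 5\right) + 1^{2}\right)^{2} = \left(\left(- \frac{1}{2} + \frac{5}{8}\right) + 1\right)^{2} = \left(\frac{1}{8} + 1\right)^{2} = \left(\frac{9}{8}\right)^{2} = \frac{81}{64}$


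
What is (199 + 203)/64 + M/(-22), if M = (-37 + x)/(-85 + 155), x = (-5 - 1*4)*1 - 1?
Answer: 77761/12320 ≈ 6.3118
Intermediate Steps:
x = -10 (x = (-5 - 4)*1 - 1 = -9*1 - 1 = -9 - 1 = -10)
M = -47/70 (M = (-37 - 10)/(-85 + 155) = -47/70 ≈ -0.67143)
(199 + 203)/64 + M/(-22) = (199 + 203)/64 - 47/70/(-22) = 402*(1/64) - 47/70*(-1/22) = 201/32 + 47/1540 = 77761/12320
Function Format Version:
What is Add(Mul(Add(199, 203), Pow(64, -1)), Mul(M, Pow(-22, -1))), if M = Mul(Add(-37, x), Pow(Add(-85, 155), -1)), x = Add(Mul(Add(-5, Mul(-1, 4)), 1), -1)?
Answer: Rational(77761, 12320) ≈ 6.3118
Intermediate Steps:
x = -10 (x = Add(Mul(Add(-5, -4), 1), -1) = Add(Mul(-9, 1), -1) = Add(-9, -1) = -10)
M = Rational(-47, 70) (M = Mul(Add(-37, -10), Pow(Add(-85, 155), -1)) = Mul(-47, Pow(70, -1)) = Mul(-47, Rational(1, 70)) = Rational(-47, 70) ≈ -0.67143)
Add(Mul(Add(199, 203), Pow(64, -1)), Mul(M, Pow(-22, -1))) = Add(Mul(Add(199, 203), Pow(64, -1)), Mul(Rational(-47, 70), Pow(-22, -1))) = Add(Mul(402, Rational(1, 64)), Mul(Rational(-47, 70), Rational(-1, 22))) = Add(Rational(201, 32), Rational(47, 1540)) = Rational(77761, 12320)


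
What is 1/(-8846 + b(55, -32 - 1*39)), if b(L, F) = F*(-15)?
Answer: -1/7781 ≈ -0.00012852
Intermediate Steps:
b(L, F) = -15*F
1/(-8846 + b(55, -32 - 1*39)) = 1/(-8846 - 15*(-32 - 1*39)) = 1/(-8846 - 15*(-32 - 39)) = 1/(-8846 - 15*(-71)) = 1/(-8846 + 1065) = 1/(-7781) = -1/7781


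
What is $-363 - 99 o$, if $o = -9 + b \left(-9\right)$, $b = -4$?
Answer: $-3036$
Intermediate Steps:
$o = 27$ ($o = -9 - -36 = -9 + 36 = 27$)
$-363 - 99 o = -363 - 2673 = -3036$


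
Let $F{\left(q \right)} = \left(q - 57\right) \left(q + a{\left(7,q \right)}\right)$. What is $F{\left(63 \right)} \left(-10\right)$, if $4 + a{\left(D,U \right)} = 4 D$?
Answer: $-5220$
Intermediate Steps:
$a{\left(D,U \right)} = -4 + 4 D$
$F{\left(q \right)} = \left(-57 + q\right) \left(24 + q\right)$ ($F{\left(q \right)} = \left(q - 57\right) \left(q + \left(-4 + 4 \cdot 7\right)\right) = \left(-57 + q\right) \left(q + \left(-4 + 28\right)\right) = \left(-57 + q\right) \left(q + 24\right) = \left(-57 + q\right) \left(24 + q\right)$)
$F{\left(63 \right)} \left(-10\right) = \left(-1368 + 63^{2} - 2079\right) \left(-10\right) = \left(-1368 + 3969 - 2079\right) \left(-10\right) = 522 \left(-10\right) = -5220$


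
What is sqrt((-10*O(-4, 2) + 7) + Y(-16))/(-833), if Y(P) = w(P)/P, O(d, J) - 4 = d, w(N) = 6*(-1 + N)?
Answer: -sqrt(214)/3332 ≈ -0.0043904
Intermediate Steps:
w(N) = -6 + 6*N
O(d, J) = 4 + d
Y(P) = (-6 + 6*P)/P
sqrt((-10*O(-4, 2) + 7) + Y(-16))/(-833) = sqrt((-10*(4 - 4) + 7) + (6 - 6/(-16)))/(-833) = sqrt((-10*0 + 7) + (6 - 6*(-1/16)))*(-1/833) = sqrt((0 + 7) + (6 + 3/8))*(-1/833) = sqrt(7 + 51/8)*(-1/833) = sqrt(107/8)*(-1/833) = (sqrt(214)/4)*(-1/833) = -sqrt(214)/3332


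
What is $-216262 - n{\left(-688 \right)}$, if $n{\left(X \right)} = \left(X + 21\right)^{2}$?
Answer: $-661151$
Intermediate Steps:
$n{\left(X \right)} = \left(21 + X\right)^{2}$
$-216262 - n{\left(-688 \right)} = -216262 - \left(21 - 688\right)^{2} = -216262 - \left(-667\right)^{2} = -216262 - 444889 = -661151$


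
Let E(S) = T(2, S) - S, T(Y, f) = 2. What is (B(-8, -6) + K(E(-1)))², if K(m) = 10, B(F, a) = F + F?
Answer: 36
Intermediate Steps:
B(F, a) = 2*F
E(S) = 2 - S
(B(-8, -6) + K(E(-1)))² = (2*(-8) + 10)² = (-16 + 10)² = (-6)² = 36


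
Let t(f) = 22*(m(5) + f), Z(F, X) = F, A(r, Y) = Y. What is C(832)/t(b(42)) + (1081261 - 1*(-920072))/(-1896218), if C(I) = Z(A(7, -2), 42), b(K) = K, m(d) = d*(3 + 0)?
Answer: -1256732009/1188928686 ≈ -1.0570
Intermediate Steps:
m(d) = 3*d (m(d) = d*3 = 3*d)
C(I) = -2
t(f) = 330 + 22*f (t(f) = 22*(3*5 + f) = 22*(15 + f) = 330 + 22*f)
C(832)/t(b(42)) + (1081261 - 1*(-920072))/(-1896218) = -2/(330 + 22*42) + (1081261 - 1*(-920072))/(-1896218) = -2/(330 + 924) + (1081261 + 920072)*(-1/1896218) = -2/1254 + 2001333*(-1/1896218) = -2*1/1254 - 2001333/1896218 = -1/627 - 2001333/1896218 = -1256732009/1188928686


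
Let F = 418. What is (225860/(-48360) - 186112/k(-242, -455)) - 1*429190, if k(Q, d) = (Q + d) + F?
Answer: -3108539227/7254 ≈ -4.2853e+5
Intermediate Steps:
k(Q, d) = 418 + Q + d (k(Q, d) = (Q + d) + 418 = 418 + Q + d)
(225860/(-48360) - 186112/k(-242, -455)) - 1*429190 = (225860/(-48360) - 186112/(418 - 242 - 455)) - 1*429190 = (225860*(-1/48360) - 186112/(-279)) - 429190 = (-11293/2418 - 186112*(-1/279)) - 429190 = (-11293/2418 + 186112/279) - 429190 = 4805033/7254 - 429190 = -3108539227/7254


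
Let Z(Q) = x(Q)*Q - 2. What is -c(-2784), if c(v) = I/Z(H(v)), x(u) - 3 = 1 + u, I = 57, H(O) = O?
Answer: -57/7739518 ≈ -7.3648e-6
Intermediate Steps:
x(u) = 4 + u (x(u) = 3 + (1 + u) = 4 + u)
Z(Q) = -2 + Q*(4 + Q) (Z(Q) = (4 + Q)*Q - 2 = Q*(4 + Q) - 2 = -2 + Q*(4 + Q))
c(v) = 57/(-2 + v*(4 + v))
-c(-2784) = -57/(-2 - 2784*(4 - 2784)) = -57/(-2 - 2784*(-2780)) = -57/(-2 + 7739520) = -57/7739518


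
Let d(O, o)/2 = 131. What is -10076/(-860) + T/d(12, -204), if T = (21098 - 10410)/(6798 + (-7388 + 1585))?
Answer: 65897603/5604835 ≈ 11.757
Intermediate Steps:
d(O, o) = 262 (d(O, o) = 2*131 = 262)
T = 10688/995 (T = 10688/(6798 - 5803) = 10688/995 ≈ 10.742)
-10076/(-860) + T/d(12, -204) = -10076/(-860) + (10688/995)/262 = -10076*(-1/860) + (10688/995)*(1/262) = 2519/215 + 5344/130345 = 65897603/5604835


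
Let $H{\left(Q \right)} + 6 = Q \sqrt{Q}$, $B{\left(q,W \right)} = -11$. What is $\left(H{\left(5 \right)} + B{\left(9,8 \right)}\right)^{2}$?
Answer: $414 - 170 \sqrt{5} \approx 33.868$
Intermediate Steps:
$H{\left(Q \right)} = -6 + Q^{\frac{3}{2}}$ ($H{\left(Q \right)} = -6 + Q \sqrt{Q} = -6 + Q^{\frac{3}{2}}$)
$\left(H{\left(5 \right)} + B{\left(9,8 \right)}\right)^{2} = \left(\left(-6 + 5^{\frac{3}{2}}\right) - 11\right)^{2} = \left(\left(-6 + 5 \sqrt{5}\right) - 11\right)^{2} = \left(-17 + 5 \sqrt{5}\right)^{2}$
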